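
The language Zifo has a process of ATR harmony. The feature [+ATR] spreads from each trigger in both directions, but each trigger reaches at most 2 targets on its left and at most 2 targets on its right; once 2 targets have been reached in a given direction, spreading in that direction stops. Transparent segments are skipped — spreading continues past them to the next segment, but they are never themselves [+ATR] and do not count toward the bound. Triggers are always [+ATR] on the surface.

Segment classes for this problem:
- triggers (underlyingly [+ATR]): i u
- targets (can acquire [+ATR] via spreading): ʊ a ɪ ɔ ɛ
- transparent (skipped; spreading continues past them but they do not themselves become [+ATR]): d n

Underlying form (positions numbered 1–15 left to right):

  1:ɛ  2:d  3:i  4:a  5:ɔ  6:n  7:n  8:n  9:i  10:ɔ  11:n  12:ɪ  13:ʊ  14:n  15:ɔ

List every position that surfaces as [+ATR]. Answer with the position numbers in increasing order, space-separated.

From /i/ at 3 rightward: 4 /a/ → [+ATR]; 5 /ɔ/ → [+ATR]; bound reached.
From /i/ at 3 leftward: 2 /d/ transparent; 1 /ɛ/ → [+ATR]; word edge.
From /i/ at 9 rightward: 10 /ɔ/ → [+ATR]; 11 /n/ transparent; 12 /ɪ/ → [+ATR]; bound reached.
From /i/ at 9 leftward: 8 /n/ transparent; 7 /n/ transparent; 6 /n/ transparent; 5 /ɔ/ → [+ATR]; 4 /a/ → [+ATR]; bound reached.
Targets with no active source: positions 13 15 stay [-ATR].

1 3 4 5 9 10 12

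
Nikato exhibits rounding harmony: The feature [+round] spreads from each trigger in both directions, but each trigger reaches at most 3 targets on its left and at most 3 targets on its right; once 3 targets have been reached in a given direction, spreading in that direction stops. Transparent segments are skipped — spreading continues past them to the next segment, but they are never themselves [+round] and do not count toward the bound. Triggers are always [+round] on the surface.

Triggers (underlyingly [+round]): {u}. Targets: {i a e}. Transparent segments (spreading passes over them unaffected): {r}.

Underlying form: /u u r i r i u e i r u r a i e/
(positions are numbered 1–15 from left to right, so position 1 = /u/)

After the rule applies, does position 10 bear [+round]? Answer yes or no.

From /u/ at 1 rightward: 2 /u/ is itself a trigger — this domain ends here.
From /u/ at 1 leftward: word edge.
From /u/ at 2 rightward: 3 /r/ transparent; 4 /i/ → [+round]; 5 /r/ transparent; 6 /i/ → [+round]; 7 /u/ is itself a trigger — this domain ends here.
From /u/ at 2 leftward: 1 /u/ is itself a trigger — this domain ends here.
From /u/ at 7 rightward: 8 /e/ → [+round]; 9 /i/ → [+round]; 10 /r/ transparent; 11 /u/ is itself a trigger — this domain ends here.
From /u/ at 7 leftward: 6 /i/ → [+round]; 5 /r/ transparent; 4 /i/ → [+round]; 3 /r/ transparent; 2 /u/ is itself a trigger — this domain ends here.
From /u/ at 11 rightward: 12 /r/ transparent; 13 /a/ → [+round]; 14 /i/ → [+round]; 15 /e/ → [+round]; bound reached.
From /u/ at 11 leftward: 10 /r/ transparent; 9 /i/ → [+round]; 8 /e/ → [+round]; 7 /u/ is itself a trigger — this domain ends here.
[+round] positions on the surface: 1 2 4 6 7 8 9 11 13 14 15.

no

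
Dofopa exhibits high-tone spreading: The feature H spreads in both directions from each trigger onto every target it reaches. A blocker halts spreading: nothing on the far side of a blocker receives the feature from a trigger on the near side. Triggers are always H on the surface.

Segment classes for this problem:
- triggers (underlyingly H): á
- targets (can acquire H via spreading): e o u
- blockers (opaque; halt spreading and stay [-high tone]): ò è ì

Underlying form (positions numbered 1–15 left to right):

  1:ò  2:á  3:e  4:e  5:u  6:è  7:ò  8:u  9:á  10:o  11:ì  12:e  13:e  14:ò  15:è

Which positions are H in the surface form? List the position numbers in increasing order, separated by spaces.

From /á/ at 2 rightward: 3 /e/ → H; 4 /e/ → H; 5 /u/ → H; 6 /è/ blocks.
From /á/ at 2 leftward: 1 /ò/ blocks.
From /á/ at 9 rightward: 10 /o/ → H; 11 /ì/ blocks.
From /á/ at 9 leftward: 8 /u/ → H; 7 /ò/ blocks.
Targets with no active source: positions 12 13 stay [-high tone].

2 3 4 5 8 9 10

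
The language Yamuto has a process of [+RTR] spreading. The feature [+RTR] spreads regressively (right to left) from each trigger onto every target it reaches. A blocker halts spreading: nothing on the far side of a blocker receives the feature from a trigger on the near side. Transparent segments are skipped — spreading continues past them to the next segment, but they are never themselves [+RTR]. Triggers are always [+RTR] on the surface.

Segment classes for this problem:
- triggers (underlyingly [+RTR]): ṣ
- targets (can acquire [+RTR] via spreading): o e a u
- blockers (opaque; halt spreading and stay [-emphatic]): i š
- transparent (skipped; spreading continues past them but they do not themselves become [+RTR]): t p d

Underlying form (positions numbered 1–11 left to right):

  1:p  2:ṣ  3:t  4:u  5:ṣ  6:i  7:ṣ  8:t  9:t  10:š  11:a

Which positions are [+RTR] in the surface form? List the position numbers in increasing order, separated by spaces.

From /ṣ/ at 2 leftward: 1 /p/ transparent; word edge.
From /ṣ/ at 5 leftward: 4 /u/ → [+RTR]; 3 /t/ transparent; 2 /ṣ/ is itself a trigger — this domain ends here.
From /ṣ/ at 7 leftward: 6 /i/ blocks.
Target with no active source: position 11 stays [-emphatic].

2 4 5 7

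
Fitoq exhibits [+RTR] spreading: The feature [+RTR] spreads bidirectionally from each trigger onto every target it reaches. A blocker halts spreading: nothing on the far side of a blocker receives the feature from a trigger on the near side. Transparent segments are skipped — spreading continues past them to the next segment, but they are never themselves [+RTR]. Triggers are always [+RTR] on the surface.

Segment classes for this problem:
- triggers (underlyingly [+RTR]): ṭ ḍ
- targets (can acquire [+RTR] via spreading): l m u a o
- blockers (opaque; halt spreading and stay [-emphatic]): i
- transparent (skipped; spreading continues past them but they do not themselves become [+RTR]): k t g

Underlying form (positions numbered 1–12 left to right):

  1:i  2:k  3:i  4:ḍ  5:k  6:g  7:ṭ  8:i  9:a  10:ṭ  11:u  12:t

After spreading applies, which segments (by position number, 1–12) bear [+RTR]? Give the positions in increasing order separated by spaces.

4 7 9 10 11

From /ḍ/ at 4 rightward: 5 /k/ transparent; 6 /g/ transparent; 7 /ṭ/ is itself a trigger — this domain ends here.
From /ḍ/ at 4 leftward: 3 /i/ blocks.
From /ṭ/ at 7 rightward: 8 /i/ blocks.
From /ṭ/ at 7 leftward: 6 /g/ transparent; 5 /k/ transparent; 4 /ḍ/ is itself a trigger — this domain ends here.
From /ṭ/ at 10 rightward: 11 /u/ → [+RTR]; 12 /t/ transparent; word edge.
From /ṭ/ at 10 leftward: 9 /a/ → [+RTR]; 8 /i/ blocks.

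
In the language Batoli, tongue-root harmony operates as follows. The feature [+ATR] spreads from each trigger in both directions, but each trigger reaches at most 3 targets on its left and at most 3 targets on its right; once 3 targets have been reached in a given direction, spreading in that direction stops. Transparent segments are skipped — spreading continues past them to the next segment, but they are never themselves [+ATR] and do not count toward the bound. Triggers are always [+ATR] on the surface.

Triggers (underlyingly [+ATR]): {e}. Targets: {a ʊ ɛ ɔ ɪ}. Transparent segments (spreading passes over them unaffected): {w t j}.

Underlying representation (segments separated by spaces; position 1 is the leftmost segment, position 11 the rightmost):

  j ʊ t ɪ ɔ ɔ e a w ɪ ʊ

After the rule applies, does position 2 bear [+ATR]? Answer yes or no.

From /e/ at 7 rightward: 8 /a/ → [+ATR]; 9 /w/ transparent; 10 /ɪ/ → [+ATR]; 11 /ʊ/ → [+ATR]; bound reached.
From /e/ at 7 leftward: 6 /ɔ/ → [+ATR]; 5 /ɔ/ → [+ATR]; 4 /ɪ/ → [+ATR]; bound reached.
Target with no active source: position 2 stays [-ATR].
[+ATR] positions on the surface: 4 5 6 7 8 10 11.

no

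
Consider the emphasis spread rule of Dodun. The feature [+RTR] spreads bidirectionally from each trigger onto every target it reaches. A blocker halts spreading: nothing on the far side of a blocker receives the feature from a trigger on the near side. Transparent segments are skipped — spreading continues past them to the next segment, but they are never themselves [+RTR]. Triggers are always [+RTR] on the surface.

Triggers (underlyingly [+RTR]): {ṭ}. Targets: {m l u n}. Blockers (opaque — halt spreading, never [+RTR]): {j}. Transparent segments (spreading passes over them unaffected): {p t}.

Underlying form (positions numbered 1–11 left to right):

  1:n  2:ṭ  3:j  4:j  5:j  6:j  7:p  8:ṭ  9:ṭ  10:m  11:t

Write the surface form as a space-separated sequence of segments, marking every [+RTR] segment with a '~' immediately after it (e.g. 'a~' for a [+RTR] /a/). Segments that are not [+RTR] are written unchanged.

From /ṭ/ at 2 rightward: 3 /j/ blocks.
From /ṭ/ at 2 leftward: 1 /n/ → [+RTR]; word edge.
From /ṭ/ at 8 rightward: 9 /ṭ/ is itself a trigger — this domain ends here.
From /ṭ/ at 8 leftward: 7 /p/ transparent; 6 /j/ blocks.
From /ṭ/ at 9 rightward: 10 /m/ → [+RTR]; 11 /t/ transparent; word edge.
From /ṭ/ at 9 leftward: 8 /ṭ/ is itself a trigger — this domain ends here.
[+RTR] positions on the surface: 1 2 8 9 10.

n~ ṭ~ j j j j p ṭ~ ṭ~ m~ t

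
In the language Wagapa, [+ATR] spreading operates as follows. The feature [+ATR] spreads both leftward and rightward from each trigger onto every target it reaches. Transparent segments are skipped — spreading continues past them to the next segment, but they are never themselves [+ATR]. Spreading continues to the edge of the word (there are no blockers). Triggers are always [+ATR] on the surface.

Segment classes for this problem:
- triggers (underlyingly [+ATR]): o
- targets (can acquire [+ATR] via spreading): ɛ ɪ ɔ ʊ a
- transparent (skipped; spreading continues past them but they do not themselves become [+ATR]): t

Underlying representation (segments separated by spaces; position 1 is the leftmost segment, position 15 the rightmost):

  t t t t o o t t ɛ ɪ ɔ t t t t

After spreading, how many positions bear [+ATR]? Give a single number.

From /o/ at 5 rightward: 6 /o/ is itself a trigger — this domain ends here.
From /o/ at 5 leftward: 4 /t/ transparent; 3 /t/ transparent; 2 /t/ transparent; 1 /t/ transparent; word edge.
From /o/ at 6 rightward: 7 /t/ transparent; 8 /t/ transparent; 9 /ɛ/ → [+ATR]; 10 /ɪ/ → [+ATR]; 11 /ɔ/ → [+ATR]; 12 /t/ transparent; 13 /t/ transparent; 14 /t/ transparent; 15 /t/ transparent; word edge.
From /o/ at 6 leftward: 5 /o/ is itself a trigger — this domain ends here.
[+ATR] positions on the surface: 5 6 9 10 11.

5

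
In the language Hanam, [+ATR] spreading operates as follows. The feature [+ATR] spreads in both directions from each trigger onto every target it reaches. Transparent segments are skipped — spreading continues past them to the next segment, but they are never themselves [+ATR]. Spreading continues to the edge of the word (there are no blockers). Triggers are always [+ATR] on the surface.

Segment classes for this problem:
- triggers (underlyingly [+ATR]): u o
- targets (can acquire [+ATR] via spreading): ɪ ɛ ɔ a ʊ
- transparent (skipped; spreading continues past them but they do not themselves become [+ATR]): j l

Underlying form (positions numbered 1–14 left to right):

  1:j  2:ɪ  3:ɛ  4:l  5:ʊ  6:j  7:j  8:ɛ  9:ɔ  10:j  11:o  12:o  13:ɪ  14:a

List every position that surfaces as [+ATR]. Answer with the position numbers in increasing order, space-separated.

From /o/ at 11 rightward: 12 /o/ is itself a trigger — this domain ends here.
From /o/ at 11 leftward: 10 /j/ transparent; 9 /ɔ/ → [+ATR]; 8 /ɛ/ → [+ATR]; 7 /j/ transparent; 6 /j/ transparent; 5 /ʊ/ → [+ATR]; 4 /l/ transparent; 3 /ɛ/ → [+ATR]; 2 /ɪ/ → [+ATR]; 1 /j/ transparent; word edge.
From /o/ at 12 rightward: 13 /ɪ/ → [+ATR]; 14 /a/ → [+ATR]; word edge.
From /o/ at 12 leftward: 11 /o/ is itself a trigger — this domain ends here.

2 3 5 8 9 11 12 13 14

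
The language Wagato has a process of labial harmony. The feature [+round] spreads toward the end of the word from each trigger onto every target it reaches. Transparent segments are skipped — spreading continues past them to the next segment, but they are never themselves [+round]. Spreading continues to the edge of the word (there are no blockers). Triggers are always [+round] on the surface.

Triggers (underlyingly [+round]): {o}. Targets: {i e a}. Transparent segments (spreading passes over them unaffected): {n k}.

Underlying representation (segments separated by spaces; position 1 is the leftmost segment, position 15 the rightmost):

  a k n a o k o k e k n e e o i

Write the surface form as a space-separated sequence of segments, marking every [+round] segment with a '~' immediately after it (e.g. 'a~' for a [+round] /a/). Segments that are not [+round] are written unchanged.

From /o/ at 5 rightward: 6 /k/ transparent; 7 /o/ is itself a trigger — this domain ends here.
From /o/ at 7 rightward: 8 /k/ transparent; 9 /e/ → [+round]; 10 /k/ transparent; 11 /n/ transparent; 12 /e/ → [+round]; 13 /e/ → [+round]; 14 /o/ is itself a trigger — this domain ends here.
From /o/ at 14 rightward: 15 /i/ → [+round]; word edge.
Targets with no active source: positions 1 4 stay [-round].
[+round] positions on the surface: 5 7 9 12 13 14 15.

a k n a o~ k o~ k e~ k n e~ e~ o~ i~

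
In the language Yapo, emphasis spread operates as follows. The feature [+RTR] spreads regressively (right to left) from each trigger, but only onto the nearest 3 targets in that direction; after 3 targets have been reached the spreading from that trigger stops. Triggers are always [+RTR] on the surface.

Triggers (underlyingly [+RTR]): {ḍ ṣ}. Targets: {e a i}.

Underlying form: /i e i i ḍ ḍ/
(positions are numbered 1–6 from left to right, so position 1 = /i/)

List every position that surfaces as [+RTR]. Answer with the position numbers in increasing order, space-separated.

From /ḍ/ at 5 leftward: 4 /i/ → [+RTR]; 3 /i/ → [+RTR]; 2 /e/ → [+RTR]; bound reached.
From /ḍ/ at 6 leftward: 5 /ḍ/ is itself a trigger — this domain ends here.
Target with no active source: position 1 stays [-emphatic].

2 3 4 5 6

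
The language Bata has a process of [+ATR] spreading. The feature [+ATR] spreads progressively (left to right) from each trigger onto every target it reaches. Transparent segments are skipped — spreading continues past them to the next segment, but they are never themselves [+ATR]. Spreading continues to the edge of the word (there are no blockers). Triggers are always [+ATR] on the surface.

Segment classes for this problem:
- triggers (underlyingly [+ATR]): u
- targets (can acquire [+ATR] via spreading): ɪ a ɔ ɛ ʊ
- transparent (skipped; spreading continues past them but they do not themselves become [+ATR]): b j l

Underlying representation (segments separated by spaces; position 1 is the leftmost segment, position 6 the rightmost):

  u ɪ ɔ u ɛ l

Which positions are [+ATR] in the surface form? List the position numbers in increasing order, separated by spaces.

From /u/ at 1 rightward: 2 /ɪ/ → [+ATR]; 3 /ɔ/ → [+ATR]; 4 /u/ is itself a trigger — this domain ends here.
From /u/ at 4 rightward: 5 /ɛ/ → [+ATR]; 6 /l/ transparent; word edge.

1 2 3 4 5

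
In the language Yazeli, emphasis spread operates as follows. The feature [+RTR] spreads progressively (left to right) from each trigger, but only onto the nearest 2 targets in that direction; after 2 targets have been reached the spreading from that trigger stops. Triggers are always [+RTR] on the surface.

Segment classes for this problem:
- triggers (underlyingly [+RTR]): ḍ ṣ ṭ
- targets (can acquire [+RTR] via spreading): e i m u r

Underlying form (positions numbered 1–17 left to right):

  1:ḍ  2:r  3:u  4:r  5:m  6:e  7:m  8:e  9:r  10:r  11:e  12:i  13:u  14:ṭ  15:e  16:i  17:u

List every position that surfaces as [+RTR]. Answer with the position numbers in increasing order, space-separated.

1 2 3 14 15 16

From /ḍ/ at 1 rightward: 2 /r/ → [+RTR]; 3 /u/ → [+RTR]; bound reached.
From /ṭ/ at 14 rightward: 15 /e/ → [+RTR]; 16 /i/ → [+RTR]; bound reached.
Targets with no active source: positions 4 5 6 7 8 9 10 11 12 13 17 stay [-emphatic].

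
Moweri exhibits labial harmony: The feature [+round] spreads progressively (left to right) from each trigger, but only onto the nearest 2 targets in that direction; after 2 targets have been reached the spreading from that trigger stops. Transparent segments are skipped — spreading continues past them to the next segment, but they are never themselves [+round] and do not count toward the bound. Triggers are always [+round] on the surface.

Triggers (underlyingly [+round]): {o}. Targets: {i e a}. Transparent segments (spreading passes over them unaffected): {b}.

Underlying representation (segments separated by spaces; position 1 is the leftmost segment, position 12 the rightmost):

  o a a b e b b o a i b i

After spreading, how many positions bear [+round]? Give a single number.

From /o/ at 1 rightward: 2 /a/ → [+round]; 3 /a/ → [+round]; bound reached.
From /o/ at 8 rightward: 9 /a/ → [+round]; 10 /i/ → [+round]; bound reached.
Targets with no active source: positions 5 12 stay [-round].
[+round] positions on the surface: 1 2 3 8 9 10.

6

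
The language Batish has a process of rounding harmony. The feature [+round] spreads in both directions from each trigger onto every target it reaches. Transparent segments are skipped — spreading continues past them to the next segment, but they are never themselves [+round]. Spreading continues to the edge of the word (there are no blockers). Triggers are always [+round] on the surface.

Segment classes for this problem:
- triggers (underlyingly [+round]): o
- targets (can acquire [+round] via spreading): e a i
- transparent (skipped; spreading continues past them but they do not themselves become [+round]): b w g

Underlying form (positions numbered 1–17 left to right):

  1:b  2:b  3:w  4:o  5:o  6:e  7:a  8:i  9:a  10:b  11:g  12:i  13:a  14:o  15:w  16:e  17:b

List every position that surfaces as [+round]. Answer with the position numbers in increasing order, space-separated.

From /o/ at 4 rightward: 5 /o/ is itself a trigger — this domain ends here.
From /o/ at 4 leftward: 3 /w/ transparent; 2 /b/ transparent; 1 /b/ transparent; word edge.
From /o/ at 5 rightward: 6 /e/ → [+round]; 7 /a/ → [+round]; 8 /i/ → [+round]; 9 /a/ → [+round]; 10 /b/ transparent; 11 /g/ transparent; 12 /i/ → [+round]; 13 /a/ → [+round]; 14 /o/ is itself a trigger — this domain ends here.
From /o/ at 5 leftward: 4 /o/ is itself a trigger — this domain ends here.
From /o/ at 14 rightward: 15 /w/ transparent; 16 /e/ → [+round]; 17 /b/ transparent; word edge.
From /o/ at 14 leftward: 13 /a/ → [+round]; 12 /i/ → [+round]; 11 /g/ transparent; 10 /b/ transparent; 9 /a/ → [+round]; 8 /i/ → [+round]; 7 /a/ → [+round]; 6 /e/ → [+round]; 5 /o/ is itself a trigger — this domain ends here.

4 5 6 7 8 9 12 13 14 16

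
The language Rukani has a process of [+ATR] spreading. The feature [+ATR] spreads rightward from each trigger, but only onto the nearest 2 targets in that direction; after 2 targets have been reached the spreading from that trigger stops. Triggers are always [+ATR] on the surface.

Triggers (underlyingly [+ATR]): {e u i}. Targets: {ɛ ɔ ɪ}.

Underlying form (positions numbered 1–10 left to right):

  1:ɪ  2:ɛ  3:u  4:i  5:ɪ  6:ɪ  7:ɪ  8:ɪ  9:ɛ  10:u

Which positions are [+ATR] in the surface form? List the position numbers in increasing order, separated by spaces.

3 4 5 6 10

From /u/ at 3 rightward: 4 /i/ is itself a trigger — this domain ends here.
From /i/ at 4 rightward: 5 /ɪ/ → [+ATR]; 6 /ɪ/ → [+ATR]; bound reached.
From /u/ at 10 rightward: word edge.
Targets with no active source: positions 1 2 7 8 9 stay [-ATR].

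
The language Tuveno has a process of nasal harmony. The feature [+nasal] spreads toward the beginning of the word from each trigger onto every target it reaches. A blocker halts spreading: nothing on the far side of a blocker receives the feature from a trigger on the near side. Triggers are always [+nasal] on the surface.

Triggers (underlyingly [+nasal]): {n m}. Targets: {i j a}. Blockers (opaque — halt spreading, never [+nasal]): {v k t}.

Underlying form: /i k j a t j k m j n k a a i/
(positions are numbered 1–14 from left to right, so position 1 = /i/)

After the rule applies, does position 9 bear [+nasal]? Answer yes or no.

yes

From /m/ at 8 leftward: 7 /k/ blocks.
From /n/ at 10 leftward: 9 /j/ → [+nasal]; 8 /m/ is itself a trigger — this domain ends here.
Targets with no active source: positions 1 3 4 6 12 13 14 stay [-nasal].
[+nasal] positions on the surface: 8 9 10.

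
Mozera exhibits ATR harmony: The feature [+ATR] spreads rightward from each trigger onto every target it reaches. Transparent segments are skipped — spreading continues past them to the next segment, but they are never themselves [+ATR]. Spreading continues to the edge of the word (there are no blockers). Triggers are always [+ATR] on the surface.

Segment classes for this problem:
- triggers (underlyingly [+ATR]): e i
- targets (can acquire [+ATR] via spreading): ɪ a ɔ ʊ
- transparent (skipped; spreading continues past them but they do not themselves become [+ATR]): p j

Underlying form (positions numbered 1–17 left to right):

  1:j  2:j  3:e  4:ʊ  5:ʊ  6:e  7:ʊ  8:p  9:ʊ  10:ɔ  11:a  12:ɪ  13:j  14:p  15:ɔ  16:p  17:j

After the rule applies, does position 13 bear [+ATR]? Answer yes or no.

no

From /e/ at 3 rightward: 4 /ʊ/ → [+ATR]; 5 /ʊ/ → [+ATR]; 6 /e/ is itself a trigger — this domain ends here.
From /e/ at 6 rightward: 7 /ʊ/ → [+ATR]; 8 /p/ transparent; 9 /ʊ/ → [+ATR]; 10 /ɔ/ → [+ATR]; 11 /a/ → [+ATR]; 12 /ɪ/ → [+ATR]; 13 /j/ transparent; 14 /p/ transparent; 15 /ɔ/ → [+ATR]; 16 /p/ transparent; 17 /j/ transparent; word edge.
[+ATR] positions on the surface: 3 4 5 6 7 9 10 11 12 15.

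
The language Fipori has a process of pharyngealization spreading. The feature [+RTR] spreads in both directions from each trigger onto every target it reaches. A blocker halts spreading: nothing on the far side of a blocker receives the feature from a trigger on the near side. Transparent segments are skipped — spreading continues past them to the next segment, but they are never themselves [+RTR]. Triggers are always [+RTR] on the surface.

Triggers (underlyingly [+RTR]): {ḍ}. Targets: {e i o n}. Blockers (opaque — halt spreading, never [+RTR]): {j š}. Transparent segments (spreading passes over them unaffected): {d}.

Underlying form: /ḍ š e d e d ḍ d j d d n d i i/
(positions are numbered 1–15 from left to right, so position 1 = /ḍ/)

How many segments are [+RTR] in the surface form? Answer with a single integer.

4

From /ḍ/ at 1 rightward: 2 /š/ blocks.
From /ḍ/ at 1 leftward: word edge.
From /ḍ/ at 7 rightward: 8 /d/ transparent; 9 /j/ blocks.
From /ḍ/ at 7 leftward: 6 /d/ transparent; 5 /e/ → [+RTR]; 4 /d/ transparent; 3 /e/ → [+RTR]; 2 /š/ blocks.
Targets with no active source: positions 12 14 15 stay [-emphatic].
[+RTR] positions on the surface: 1 3 5 7.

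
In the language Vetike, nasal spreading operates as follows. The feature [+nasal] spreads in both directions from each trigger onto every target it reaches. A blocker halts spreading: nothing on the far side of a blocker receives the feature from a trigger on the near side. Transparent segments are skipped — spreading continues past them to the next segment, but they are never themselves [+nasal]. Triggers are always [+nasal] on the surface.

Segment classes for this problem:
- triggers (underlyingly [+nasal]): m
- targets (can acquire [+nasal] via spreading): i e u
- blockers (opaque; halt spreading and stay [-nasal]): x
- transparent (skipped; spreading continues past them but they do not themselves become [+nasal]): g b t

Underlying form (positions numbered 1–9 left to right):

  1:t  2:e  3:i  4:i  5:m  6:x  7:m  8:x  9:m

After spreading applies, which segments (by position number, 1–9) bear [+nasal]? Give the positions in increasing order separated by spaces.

From /m/ at 5 rightward: 6 /x/ blocks.
From /m/ at 5 leftward: 4 /i/ → [+nasal]; 3 /i/ → [+nasal]; 2 /e/ → [+nasal]; 1 /t/ transparent; word edge.
From /m/ at 7 rightward: 8 /x/ blocks.
From /m/ at 7 leftward: 6 /x/ blocks.
From /m/ at 9 rightward: word edge.
From /m/ at 9 leftward: 8 /x/ blocks.

2 3 4 5 7 9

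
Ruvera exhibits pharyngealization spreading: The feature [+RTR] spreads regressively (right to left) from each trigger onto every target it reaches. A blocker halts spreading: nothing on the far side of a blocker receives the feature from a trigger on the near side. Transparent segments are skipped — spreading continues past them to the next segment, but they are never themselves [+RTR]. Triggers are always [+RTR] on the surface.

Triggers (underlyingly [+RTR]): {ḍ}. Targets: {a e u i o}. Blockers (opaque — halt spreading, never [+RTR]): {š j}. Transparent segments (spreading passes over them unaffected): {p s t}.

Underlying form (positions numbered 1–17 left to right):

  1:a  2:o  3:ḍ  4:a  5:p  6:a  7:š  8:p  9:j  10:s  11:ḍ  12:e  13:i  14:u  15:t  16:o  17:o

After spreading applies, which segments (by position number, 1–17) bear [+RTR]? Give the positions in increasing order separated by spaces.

1 2 3 11

From /ḍ/ at 3 leftward: 2 /o/ → [+RTR]; 1 /a/ → [+RTR]; word edge.
From /ḍ/ at 11 leftward: 10 /s/ transparent; 9 /j/ blocks.
Targets with no active source: positions 4 6 12 13 14 16 17 stay [-emphatic].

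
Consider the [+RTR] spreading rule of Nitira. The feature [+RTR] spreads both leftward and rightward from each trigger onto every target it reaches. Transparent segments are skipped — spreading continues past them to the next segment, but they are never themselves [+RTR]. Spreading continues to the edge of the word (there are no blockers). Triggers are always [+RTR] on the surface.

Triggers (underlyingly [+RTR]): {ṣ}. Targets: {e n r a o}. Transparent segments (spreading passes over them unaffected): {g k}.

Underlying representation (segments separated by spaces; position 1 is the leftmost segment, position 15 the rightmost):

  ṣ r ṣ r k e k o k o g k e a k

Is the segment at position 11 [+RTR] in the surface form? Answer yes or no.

From /ṣ/ at 1 rightward: 2 /r/ → [+RTR]; 3 /ṣ/ is itself a trigger — this domain ends here.
From /ṣ/ at 1 leftward: word edge.
From /ṣ/ at 3 rightward: 4 /r/ → [+RTR]; 5 /k/ transparent; 6 /e/ → [+RTR]; 7 /k/ transparent; 8 /o/ → [+RTR]; 9 /k/ transparent; 10 /o/ → [+RTR]; 11 /g/ transparent; 12 /k/ transparent; 13 /e/ → [+RTR]; 14 /a/ → [+RTR]; 15 /k/ transparent; word edge.
From /ṣ/ at 3 leftward: 2 /r/ → [+RTR]; 1 /ṣ/ is itself a trigger — this domain ends here.
[+RTR] positions on the surface: 1 2 3 4 6 8 10 13 14.

no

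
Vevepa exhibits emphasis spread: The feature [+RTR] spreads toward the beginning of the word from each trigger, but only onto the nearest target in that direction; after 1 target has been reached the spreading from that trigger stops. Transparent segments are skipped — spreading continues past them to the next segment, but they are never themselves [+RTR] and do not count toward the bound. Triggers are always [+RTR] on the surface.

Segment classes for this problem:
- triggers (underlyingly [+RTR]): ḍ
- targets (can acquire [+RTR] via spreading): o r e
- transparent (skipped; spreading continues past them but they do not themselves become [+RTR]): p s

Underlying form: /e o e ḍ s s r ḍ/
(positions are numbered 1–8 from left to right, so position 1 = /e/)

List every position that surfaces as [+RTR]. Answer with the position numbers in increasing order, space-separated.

3 4 7 8

From /ḍ/ at 4 leftward: 3 /e/ → [+RTR]; bound reached.
From /ḍ/ at 8 leftward: 7 /r/ → [+RTR]; bound reached.
Targets with no active source: positions 1 2 stay [-emphatic].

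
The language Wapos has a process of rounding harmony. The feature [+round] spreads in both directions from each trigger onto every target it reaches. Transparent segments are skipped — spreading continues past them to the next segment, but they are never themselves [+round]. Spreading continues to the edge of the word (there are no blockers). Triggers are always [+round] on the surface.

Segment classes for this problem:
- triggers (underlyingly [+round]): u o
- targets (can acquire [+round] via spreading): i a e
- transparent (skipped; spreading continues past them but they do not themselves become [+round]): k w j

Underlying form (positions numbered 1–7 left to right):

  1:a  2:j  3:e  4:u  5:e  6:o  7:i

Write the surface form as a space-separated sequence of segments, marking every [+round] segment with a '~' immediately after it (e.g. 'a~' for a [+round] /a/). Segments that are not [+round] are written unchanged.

From /u/ at 4 rightward: 5 /e/ → [+round]; 6 /o/ is itself a trigger — this domain ends here.
From /u/ at 4 leftward: 3 /e/ → [+round]; 2 /j/ transparent; 1 /a/ → [+round]; word edge.
From /o/ at 6 rightward: 7 /i/ → [+round]; word edge.
From /o/ at 6 leftward: 5 /e/ → [+round]; 4 /u/ is itself a trigger — this domain ends here.
[+round] positions on the surface: 1 3 4 5 6 7.

a~ j e~ u~ e~ o~ i~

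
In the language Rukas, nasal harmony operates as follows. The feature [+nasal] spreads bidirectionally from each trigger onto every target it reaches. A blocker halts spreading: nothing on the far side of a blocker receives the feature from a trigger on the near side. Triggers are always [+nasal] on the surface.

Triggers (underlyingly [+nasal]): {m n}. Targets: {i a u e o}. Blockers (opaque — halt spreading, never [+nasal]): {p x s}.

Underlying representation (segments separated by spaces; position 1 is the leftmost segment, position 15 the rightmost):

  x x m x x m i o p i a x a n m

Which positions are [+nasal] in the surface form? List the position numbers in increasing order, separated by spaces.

3 6 7 8 13 14 15

From /m/ at 3 rightward: 4 /x/ blocks.
From /m/ at 3 leftward: 2 /x/ blocks.
From /m/ at 6 rightward: 7 /i/ → [+nasal]; 8 /o/ → [+nasal]; 9 /p/ blocks.
From /m/ at 6 leftward: 5 /x/ blocks.
From /n/ at 14 rightward: 15 /m/ is itself a trigger — this domain ends here.
From /n/ at 14 leftward: 13 /a/ → [+nasal]; 12 /x/ blocks.
From /m/ at 15 rightward: word edge.
From /m/ at 15 leftward: 14 /n/ is itself a trigger — this domain ends here.
Targets with no active source: positions 10 11 stay [-nasal].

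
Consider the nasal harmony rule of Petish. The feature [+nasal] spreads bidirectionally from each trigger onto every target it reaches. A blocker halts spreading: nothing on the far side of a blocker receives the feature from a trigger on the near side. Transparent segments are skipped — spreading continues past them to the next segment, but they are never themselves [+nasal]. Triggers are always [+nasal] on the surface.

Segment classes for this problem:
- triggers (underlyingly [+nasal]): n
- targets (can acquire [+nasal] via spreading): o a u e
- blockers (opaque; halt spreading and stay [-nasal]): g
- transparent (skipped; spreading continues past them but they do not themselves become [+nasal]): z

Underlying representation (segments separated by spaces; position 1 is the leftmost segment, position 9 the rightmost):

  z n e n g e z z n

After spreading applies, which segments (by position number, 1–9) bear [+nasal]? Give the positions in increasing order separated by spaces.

From /n/ at 2 rightward: 3 /e/ → [+nasal]; 4 /n/ is itself a trigger — this domain ends here.
From /n/ at 2 leftward: 1 /z/ transparent; word edge.
From /n/ at 4 rightward: 5 /g/ blocks.
From /n/ at 4 leftward: 3 /e/ → [+nasal]; 2 /n/ is itself a trigger — this domain ends here.
From /n/ at 9 rightward: word edge.
From /n/ at 9 leftward: 8 /z/ transparent; 7 /z/ transparent; 6 /e/ → [+nasal]; 5 /g/ blocks.

2 3 4 6 9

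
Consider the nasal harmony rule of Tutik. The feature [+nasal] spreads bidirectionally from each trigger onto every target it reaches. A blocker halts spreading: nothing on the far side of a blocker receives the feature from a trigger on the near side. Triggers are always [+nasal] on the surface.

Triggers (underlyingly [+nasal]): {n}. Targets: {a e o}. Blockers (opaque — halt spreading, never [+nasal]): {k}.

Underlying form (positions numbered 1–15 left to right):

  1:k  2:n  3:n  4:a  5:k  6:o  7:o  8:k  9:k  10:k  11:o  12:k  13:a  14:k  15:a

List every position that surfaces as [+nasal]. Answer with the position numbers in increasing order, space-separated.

2 3 4

From /n/ at 2 rightward: 3 /n/ is itself a trigger — this domain ends here.
From /n/ at 2 leftward: 1 /k/ blocks.
From /n/ at 3 rightward: 4 /a/ → [+nasal]; 5 /k/ blocks.
From /n/ at 3 leftward: 2 /n/ is itself a trigger — this domain ends here.
Targets with no active source: positions 6 7 11 13 15 stay [-nasal].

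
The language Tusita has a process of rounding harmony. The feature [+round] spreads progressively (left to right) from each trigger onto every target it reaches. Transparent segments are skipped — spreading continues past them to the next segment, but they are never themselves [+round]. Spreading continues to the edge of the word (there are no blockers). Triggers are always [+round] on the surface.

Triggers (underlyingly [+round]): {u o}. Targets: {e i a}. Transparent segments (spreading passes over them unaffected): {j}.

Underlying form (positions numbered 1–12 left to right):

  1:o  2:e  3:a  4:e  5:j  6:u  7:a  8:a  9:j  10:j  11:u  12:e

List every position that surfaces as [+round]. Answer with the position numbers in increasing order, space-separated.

1 2 3 4 6 7 8 11 12

From /o/ at 1 rightward: 2 /e/ → [+round]; 3 /a/ → [+round]; 4 /e/ → [+round]; 5 /j/ transparent; 6 /u/ is itself a trigger — this domain ends here.
From /u/ at 6 rightward: 7 /a/ → [+round]; 8 /a/ → [+round]; 9 /j/ transparent; 10 /j/ transparent; 11 /u/ is itself a trigger — this domain ends here.
From /u/ at 11 rightward: 12 /e/ → [+round]; word edge.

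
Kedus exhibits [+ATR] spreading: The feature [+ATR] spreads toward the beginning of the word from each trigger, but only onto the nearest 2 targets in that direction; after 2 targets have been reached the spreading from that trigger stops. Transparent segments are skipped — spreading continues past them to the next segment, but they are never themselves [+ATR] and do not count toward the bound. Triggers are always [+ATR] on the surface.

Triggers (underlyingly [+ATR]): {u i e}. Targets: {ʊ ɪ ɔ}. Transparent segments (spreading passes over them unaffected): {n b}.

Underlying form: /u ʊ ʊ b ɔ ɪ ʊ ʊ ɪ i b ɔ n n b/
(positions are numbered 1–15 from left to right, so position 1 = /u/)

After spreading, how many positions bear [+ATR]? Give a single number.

From /u/ at 1 leftward: word edge.
From /i/ at 10 leftward: 9 /ɪ/ → [+ATR]; 8 /ʊ/ → [+ATR]; bound reached.
Targets with no active source: positions 2 3 5 6 7 12 stay [-ATR].
[+ATR] positions on the surface: 1 8 9 10.

4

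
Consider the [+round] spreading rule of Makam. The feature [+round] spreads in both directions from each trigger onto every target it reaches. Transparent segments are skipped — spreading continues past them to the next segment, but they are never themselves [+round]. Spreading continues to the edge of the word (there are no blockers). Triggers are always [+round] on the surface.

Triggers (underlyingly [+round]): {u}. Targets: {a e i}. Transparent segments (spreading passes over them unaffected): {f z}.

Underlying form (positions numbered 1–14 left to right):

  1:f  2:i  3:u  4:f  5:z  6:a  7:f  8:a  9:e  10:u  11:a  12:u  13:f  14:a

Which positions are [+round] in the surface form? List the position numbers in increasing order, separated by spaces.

2 3 6 8 9 10 11 12 14

From /u/ at 3 rightward: 4 /f/ transparent; 5 /z/ transparent; 6 /a/ → [+round]; 7 /f/ transparent; 8 /a/ → [+round]; 9 /e/ → [+round]; 10 /u/ is itself a trigger — this domain ends here.
From /u/ at 3 leftward: 2 /i/ → [+round]; 1 /f/ transparent; word edge.
From /u/ at 10 rightward: 11 /a/ → [+round]; 12 /u/ is itself a trigger — this domain ends here.
From /u/ at 10 leftward: 9 /e/ → [+round]; 8 /a/ → [+round]; 7 /f/ transparent; 6 /a/ → [+round]; 5 /z/ transparent; 4 /f/ transparent; 3 /u/ is itself a trigger — this domain ends here.
From /u/ at 12 rightward: 13 /f/ transparent; 14 /a/ → [+round]; word edge.
From /u/ at 12 leftward: 11 /a/ → [+round]; 10 /u/ is itself a trigger — this domain ends here.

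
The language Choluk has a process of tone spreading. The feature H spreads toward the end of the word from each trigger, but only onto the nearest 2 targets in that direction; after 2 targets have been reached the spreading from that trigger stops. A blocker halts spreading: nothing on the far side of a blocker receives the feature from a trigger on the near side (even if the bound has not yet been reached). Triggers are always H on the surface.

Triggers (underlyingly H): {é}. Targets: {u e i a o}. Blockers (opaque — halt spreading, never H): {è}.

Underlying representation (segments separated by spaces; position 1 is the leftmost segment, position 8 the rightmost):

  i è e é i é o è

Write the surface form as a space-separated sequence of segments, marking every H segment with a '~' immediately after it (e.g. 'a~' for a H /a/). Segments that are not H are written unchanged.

i è e é~ i~ é~ o~ è

From /é/ at 4 rightward: 5 /i/ → H; 6 /é/ is itself a trigger — this domain ends here.
From /é/ at 6 rightward: 7 /o/ → H; 8 /è/ blocks.
Targets with no active source: positions 1 3 stay [-high tone].
H positions on the surface: 4 5 6 7.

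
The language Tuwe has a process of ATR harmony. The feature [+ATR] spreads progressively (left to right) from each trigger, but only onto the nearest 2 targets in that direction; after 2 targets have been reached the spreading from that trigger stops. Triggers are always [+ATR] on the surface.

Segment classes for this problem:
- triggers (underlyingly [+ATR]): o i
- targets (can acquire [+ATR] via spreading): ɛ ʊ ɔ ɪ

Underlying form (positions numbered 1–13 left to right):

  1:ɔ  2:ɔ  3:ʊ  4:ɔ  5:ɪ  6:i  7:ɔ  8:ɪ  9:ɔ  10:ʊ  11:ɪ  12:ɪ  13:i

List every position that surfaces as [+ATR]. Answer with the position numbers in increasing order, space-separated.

From /i/ at 6 rightward: 7 /ɔ/ → [+ATR]; 8 /ɪ/ → [+ATR]; bound reached.
From /i/ at 13 rightward: word edge.
Targets with no active source: positions 1 2 3 4 5 9 10 11 12 stay [-ATR].

6 7 8 13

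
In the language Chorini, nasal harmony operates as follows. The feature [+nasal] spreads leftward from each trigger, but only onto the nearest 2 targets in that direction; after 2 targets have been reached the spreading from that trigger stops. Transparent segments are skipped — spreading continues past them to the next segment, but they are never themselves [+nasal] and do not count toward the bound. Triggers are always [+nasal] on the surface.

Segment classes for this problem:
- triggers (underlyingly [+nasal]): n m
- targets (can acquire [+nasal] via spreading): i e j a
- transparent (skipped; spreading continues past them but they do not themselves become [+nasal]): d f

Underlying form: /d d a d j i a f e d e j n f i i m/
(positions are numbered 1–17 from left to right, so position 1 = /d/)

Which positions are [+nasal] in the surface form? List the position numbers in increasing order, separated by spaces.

11 12 13 15 16 17

From /n/ at 13 leftward: 12 /j/ → [+nasal]; 11 /e/ → [+nasal]; bound reached.
From /m/ at 17 leftward: 16 /i/ → [+nasal]; 15 /i/ → [+nasal]; bound reached.
Targets with no active source: positions 3 5 6 7 9 stay [-nasal].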